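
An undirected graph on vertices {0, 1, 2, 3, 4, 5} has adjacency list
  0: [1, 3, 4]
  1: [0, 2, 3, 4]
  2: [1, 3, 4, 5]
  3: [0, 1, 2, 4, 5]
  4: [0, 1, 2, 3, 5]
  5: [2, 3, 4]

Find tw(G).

3

A width-3 tree decomposition is:
Bags: B1 = {0, 1, 3, 4}  B2 = {1, 2, 3, 4}  B3 = {2, 3, 4, 5}
Tree: B1–B2, B2–B3
Each bag holds 4 vertices, so the decomposition has width 3, which upper-bounds the treewidth. On the other hand G contains the 4-clique {0, 1, 3, 4}. A clique must lie in a single bag of any decomposition, so no decomposition can have width below 3. The upper and lower bounds meet at 3, so that is the treewidth.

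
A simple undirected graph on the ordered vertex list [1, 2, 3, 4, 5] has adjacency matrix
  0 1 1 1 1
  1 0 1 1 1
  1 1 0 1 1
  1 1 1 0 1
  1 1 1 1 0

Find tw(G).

4

A width-4 tree decomposition is:
Bags: B1 = {1, 2, 3, 4, 5}
Tree: (single bag)
With just one bag of size 5, the width is 5 − 1 = 4, so tw(G) ≤ 4. On the other hand G contains the 5-clique {1, 2, 3, 4, 5}. A clique must lie in a single bag of any decomposition, so no decomposition can have width below 4. The upper and lower bounds meet at 4, so that is the treewidth.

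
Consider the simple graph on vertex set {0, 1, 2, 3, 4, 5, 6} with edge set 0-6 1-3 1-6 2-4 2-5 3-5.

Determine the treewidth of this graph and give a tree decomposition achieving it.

Treewidth 1.
One optimal decomposition is:
Bags: B1 = {2, 4}  B2 = {2, 5}  B3 = {3, 5}  B4 = {1, 3}  B5 = {1, 6}  B6 = {0, 6}
Tree: B1–B2, B2–B3, B3–B4, B4–B5, B5–B6

The largest bag has 2 vertices, giving width 1; this decomposition certifies tw(G) ≤ 1. Since G has at least one edge (e.g. 4–2), it is not an edgeless graph, so tw(G) ≥ 1. Therefore the treewidth is 1.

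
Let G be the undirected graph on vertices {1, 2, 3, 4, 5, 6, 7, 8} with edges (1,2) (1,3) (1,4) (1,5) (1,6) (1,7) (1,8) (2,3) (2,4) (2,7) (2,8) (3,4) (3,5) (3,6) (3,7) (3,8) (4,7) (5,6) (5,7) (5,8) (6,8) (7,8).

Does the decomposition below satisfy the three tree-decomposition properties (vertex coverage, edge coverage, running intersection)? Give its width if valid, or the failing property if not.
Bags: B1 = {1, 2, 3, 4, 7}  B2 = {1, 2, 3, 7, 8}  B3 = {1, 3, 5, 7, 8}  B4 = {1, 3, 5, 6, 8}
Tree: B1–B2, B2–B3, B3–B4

Vertex coverage: the bags together contain {1, 2, 3, 4, 5, 6, 7, 8}, the full vertex set. Edge coverage: each edge of G has both endpoints in at least one bag. Running intersection: for every vertex, the bags containing it form a connected subtree. All three properties hold, so this is a valid tree decomposition of width max|bag| − 1 = 4, and hence tw(G) ≤ 4.

Yes; width 4.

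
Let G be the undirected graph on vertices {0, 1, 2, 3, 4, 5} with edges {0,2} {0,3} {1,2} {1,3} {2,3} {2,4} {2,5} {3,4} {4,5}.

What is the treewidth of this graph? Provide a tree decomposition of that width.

Treewidth 2.
One such decomposition:
Bags: B1 = {2, 3, 4}  B2 = {0, 2, 3}  B3 = {1, 2, 3}  B4 = {2, 4, 5}
Tree: B1–B2, B2–B3, B1–B4

Every bag has size at most 3, so the width is 3 − 1 = 2 and tw(G) ≤ 2. Conversely, {0, 2, 3} is a clique of size 3, and the vertices of any clique must share a bag in every tree decomposition; so some bag has ≥ 3 vertices and tw(G) ≥ 2. Hence tw(G) = 2 exactly.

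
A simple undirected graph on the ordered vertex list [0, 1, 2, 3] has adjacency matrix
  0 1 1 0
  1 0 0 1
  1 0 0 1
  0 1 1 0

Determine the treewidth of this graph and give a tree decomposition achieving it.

Every bag has size at most 3, so the width is 3 − 1 = 2 and tw(G) ≤ 2. Since 2–0–1–3–2 is a cycle in G, G is not acyclic. Forests are exactly the graphs of treewidth ≤ 1, so tw(G) ≥ 2. Therefore the treewidth is 2.

Treewidth 2.
Bags: B1 = {0, 1, 2}  B2 = {1, 2, 3}
Tree: B1–B2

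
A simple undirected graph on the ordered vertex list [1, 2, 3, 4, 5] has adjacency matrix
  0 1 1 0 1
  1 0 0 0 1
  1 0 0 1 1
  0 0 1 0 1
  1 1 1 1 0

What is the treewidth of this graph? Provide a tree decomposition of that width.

Every bag has size at most 3, so the width is 3 − 1 = 2 and tw(G) ≤ 2. For the lower bound, the 3 vertices {1, 2, 5} are pairwise adjacent, and any tree decomposition puts a clique entirely inside one bag — forcing width ≥ 2. Combining the bounds, tw(G) = 2.

Treewidth 2.
One optimal decomposition is:
Bags: B1 = {1, 3, 5}  B2 = {3, 4, 5}  B3 = {1, 2, 5}
Tree: B1–B2, B1–B3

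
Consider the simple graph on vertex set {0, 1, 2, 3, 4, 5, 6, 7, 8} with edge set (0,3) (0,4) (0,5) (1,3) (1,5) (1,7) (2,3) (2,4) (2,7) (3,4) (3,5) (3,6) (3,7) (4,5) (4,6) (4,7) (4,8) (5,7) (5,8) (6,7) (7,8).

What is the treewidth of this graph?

A width-3 tree decomposition is:
Bags: B1 = {3, 4, 5, 7}  B2 = {1, 3, 5, 7}  B3 = {2, 3, 4, 7}  B4 = {3, 4, 6, 7}  B5 = {4, 5, 7, 8}  B6 = {0, 3, 4, 5}
Tree: B1–B2, B1–B3, B1–B4, B1–B5, B1–B6
The largest bag has 4 vertices, giving width 3; this decomposition certifies tw(G) ≤ 3. Conversely, {4, 5, 7, 8} is a clique of size 4, and the vertices of any clique must share a bag in every tree decomposition; so some bag has ≥ 4 vertices and tw(G) ≥ 3. Hence tw(G) = 3 exactly.

3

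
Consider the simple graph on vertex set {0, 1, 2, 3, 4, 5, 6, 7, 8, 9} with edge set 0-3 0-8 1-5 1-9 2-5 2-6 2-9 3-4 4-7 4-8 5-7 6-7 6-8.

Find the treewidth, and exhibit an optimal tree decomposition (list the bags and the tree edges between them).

Treewidth 2.
One such decomposition:
Bags: B1 = {0, 3, 8}  B2 = {3, 4, 8}  B3 = {4, 6, 8}  B4 = {4, 6, 7}  B5 = {2, 6, 7}  B6 = {2, 5, 7}  B7 = {2, 5, 9}  B8 = {1, 5, 9}
Tree: B1–B2, B2–B3, B3–B4, B4–B5, B5–B6, B6–B7, B7–B8

The largest bag has 3 vertices, giving width 2; this decomposition certifies tw(G) ≤ 2. For the lower bound, G contains the cycle 0–3–4–8–0, so G is not a forest; only forests have treewidth ≤ 1, hence tw(G) ≥ 2. The upper and lower bounds meet at 2, so that is the treewidth.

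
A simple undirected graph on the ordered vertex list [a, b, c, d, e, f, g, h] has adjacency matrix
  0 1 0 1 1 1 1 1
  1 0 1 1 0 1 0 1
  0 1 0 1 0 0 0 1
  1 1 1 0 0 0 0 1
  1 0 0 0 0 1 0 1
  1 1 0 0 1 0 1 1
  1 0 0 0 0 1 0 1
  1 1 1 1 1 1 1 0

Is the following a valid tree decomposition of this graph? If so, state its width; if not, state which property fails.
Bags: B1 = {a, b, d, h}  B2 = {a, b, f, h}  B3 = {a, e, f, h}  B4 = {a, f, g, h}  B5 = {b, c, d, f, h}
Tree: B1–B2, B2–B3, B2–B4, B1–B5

A tree decomposition must satisfy three properties: every vertex lies in some bag; for every edge, both endpoints lie together in some bag; and for every vertex, the bags containing it form a connected subtree. Here bags containing vertex f are not connected in the tree, so the decomposition is invalid.

No — bags containing vertex f are not connected in the tree.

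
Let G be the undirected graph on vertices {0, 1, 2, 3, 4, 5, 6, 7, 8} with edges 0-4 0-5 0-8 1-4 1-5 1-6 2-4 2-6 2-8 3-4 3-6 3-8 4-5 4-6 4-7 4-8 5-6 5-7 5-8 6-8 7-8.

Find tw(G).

A width-3 tree decomposition is:
Bags: B1 = {1, 4, 5, 6}  B2 = {4, 5, 6, 8}  B3 = {4, 5, 7, 8}  B4 = {2, 4, 6, 8}  B5 = {0, 4, 5, 8}  B6 = {3, 4, 6, 8}
Tree: B1–B2, B2–B3, B2–B4, B2–B5, B2–B6
The largest bag has 4 vertices, giving width 3; this decomposition certifies tw(G) ≤ 3. On the other hand G contains the 4-clique {2, 4, 6, 8}. A clique must lie in a single bag of any decomposition, so no decomposition can have width below 3. Combining the bounds, tw(G) = 3.

3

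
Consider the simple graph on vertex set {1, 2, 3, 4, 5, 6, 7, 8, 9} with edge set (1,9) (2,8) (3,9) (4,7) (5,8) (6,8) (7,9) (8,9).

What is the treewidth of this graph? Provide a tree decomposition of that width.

Every bag has size at most 2, so the width is 2 − 1 = 1 and tw(G) ≤ 1. Any graph with an edge has treewidth ≥ 1, and G has the edge 9–7. Therefore the treewidth is 1.

Treewidth 1.
One optimal decomposition is:
Bags: B1 = {7, 9}  B2 = {8, 9}  B3 = {3, 9}  B4 = {4, 7}  B5 = {6, 8}  B6 = {2, 8}  B7 = {5, 8}  B8 = {1, 9}
Tree: B1–B2, B2–B3, B1–B4, B2–B5, B5–B6, B5–B7, B2–B8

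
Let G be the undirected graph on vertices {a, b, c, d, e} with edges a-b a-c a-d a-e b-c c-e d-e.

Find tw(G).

2

A width-2 tree decomposition is:
Bags: B1 = {a, c, e}  B2 = {a, b, c}  B3 = {a, d, e}
Tree: B1–B2, B1–B3
The largest bag has 3 vertices, giving width 2; this decomposition certifies tw(G) ≤ 2. On the other hand G contains the 3-clique {a, d, e}. A clique must lie in a single bag of any decomposition, so no decomposition can have width below 2. Combining the bounds, tw(G) = 2.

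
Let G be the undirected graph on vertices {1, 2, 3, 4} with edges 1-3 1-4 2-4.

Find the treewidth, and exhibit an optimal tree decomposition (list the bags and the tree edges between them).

Each bag holds 2 vertices, so the decomposition has width 1, which upper-bounds the treewidth. Any graph with an edge has treewidth ≥ 1, and G has the edge 2–4. Combining the bounds, tw(G) = 1.

Treewidth 1.
One optimal decomposition is:
Bags: B1 = {2, 4}  B2 = {1, 4}  B3 = {1, 3}
Tree: B1–B2, B2–B3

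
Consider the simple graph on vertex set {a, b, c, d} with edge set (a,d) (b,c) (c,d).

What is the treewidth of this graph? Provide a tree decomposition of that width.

Every bag has size at most 2, so the width is 2 − 1 = 1 and tw(G) ≤ 1. Any graph with an edge has treewidth ≥ 1, and G has the edge d–a. The upper and lower bounds meet at 1, so that is the treewidth.

Treewidth 1.
One such decomposition:
Bags: B1 = {a, d}  B2 = {c, d}  B3 = {b, c}
Tree: B1–B2, B2–B3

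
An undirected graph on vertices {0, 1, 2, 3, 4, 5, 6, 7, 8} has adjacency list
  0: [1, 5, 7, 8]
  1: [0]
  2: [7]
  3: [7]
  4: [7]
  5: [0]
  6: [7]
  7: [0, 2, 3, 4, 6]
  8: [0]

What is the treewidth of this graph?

1

A width-1 tree decomposition is:
Bags: B1 = {0, 7}  B2 = {3, 7}  B3 = {2, 7}  B4 = {0, 1}  B5 = {4, 7}  B6 = {0, 5}  B7 = {6, 7}  B8 = {0, 8}
Tree: B1–B2, B1–B3, B1–B4, B2–B5, B4–B6, B1–B7, B1–B8
The largest bag has 2 vertices, giving width 1; this decomposition certifies tw(G) ≤ 1. Any graph with an edge has treewidth ≥ 1, and G has the edge 0–7. Hence tw(G) = 1 exactly.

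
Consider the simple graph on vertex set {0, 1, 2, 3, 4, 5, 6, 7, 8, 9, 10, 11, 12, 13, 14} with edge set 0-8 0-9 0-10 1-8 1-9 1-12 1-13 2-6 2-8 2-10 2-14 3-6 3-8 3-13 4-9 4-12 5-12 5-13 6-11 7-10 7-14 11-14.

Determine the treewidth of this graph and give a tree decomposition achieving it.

Each bag holds 4 vertices, so the decomposition has width 3, which upper-bounds the treewidth. For the lower bound: the 4 vertex sets {7,11,14}, {10}, {2}, {0,3,6,8} are disjoint, each induces a connected subgraph, and every pair is joined by at least one edge of G. Contracting each set to a single vertex therefore yields K_{4} as a minor, and since treewidth is minor-monotone, tw(G) ≥ tw(K_{4}) = 3. Hence tw(G) = 3 exactly.

Treewidth 3.
One such decomposition:
Bags: B1 = {7, 10, 11, 14}  B2 = {2, 10, 11, 14}  B3 = {2, 6, 10, 11}  B4 = {0, 2, 6, 10}  B5 = {0, 2, 6, 8}  B6 = {0, 3, 6, 8}  B7 = {0, 3, 8, 9}  B8 = {1, 3, 8, 9}  B9 = {1, 3, 9, 13}  B10 = {1, 4, 9, 13}  B11 = {1, 4, 12, 13}  B12 = {4, 5, 12, 13}
Tree: B1–B2, B2–B3, B3–B4, B4–B5, B5–B6, B6–B7, B7–B8, B8–B9, B9–B10, B10–B11, B11–B12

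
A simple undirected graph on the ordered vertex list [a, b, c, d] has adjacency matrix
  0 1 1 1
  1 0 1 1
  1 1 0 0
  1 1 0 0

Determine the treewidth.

A width-2 tree decomposition is:
Bags: B1 = {a, b, c}  B2 = {a, b, d}
Tree: B1–B2
Every bag has size at most 3, so the width is 3 − 1 = 2 and tw(G) ≤ 2. For the lower bound, the 3 vertices {a, b, d} are pairwise adjacent, and any tree decomposition puts a clique entirely inside one bag — forcing width ≥ 2. Combining the bounds, tw(G) = 2.

2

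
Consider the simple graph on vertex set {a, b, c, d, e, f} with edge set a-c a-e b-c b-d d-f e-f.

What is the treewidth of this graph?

A width-2 tree decomposition is:
Bags: B1 = {a, b, c}  B2 = {a, b, e}  B3 = {b, e, f}  B4 = {b, d, f}
Tree: B1–B2, B2–B3, B3–B4
Every bag has size at most 3, so the width is 3 − 1 = 2 and tw(G) ≤ 2. Since b–c–a–e–f–d–b is a cycle in G, G is not acyclic. Forests are exactly the graphs of treewidth ≤ 1, so tw(G) ≥ 2. Hence tw(G) = 2 exactly.

2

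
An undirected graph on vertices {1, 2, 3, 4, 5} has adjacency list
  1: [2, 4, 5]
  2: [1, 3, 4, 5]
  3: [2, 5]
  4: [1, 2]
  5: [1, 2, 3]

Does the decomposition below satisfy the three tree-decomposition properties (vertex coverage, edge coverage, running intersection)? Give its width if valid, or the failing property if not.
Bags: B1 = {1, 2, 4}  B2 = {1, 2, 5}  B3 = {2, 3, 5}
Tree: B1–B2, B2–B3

Yes; width 2.

Checking the three conditions: (i) the bags cover all of {1, 2, 3, 4, 5}; (ii) for each edge, some bag contains both endpoints; (iii) the bags containing any fixed vertex form a subtree. All hold, so the decomposition is valid with width 3 − 1 = 2.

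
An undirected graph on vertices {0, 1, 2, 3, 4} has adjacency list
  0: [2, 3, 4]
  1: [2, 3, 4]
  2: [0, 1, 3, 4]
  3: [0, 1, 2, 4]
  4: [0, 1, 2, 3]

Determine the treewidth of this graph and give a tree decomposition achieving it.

Treewidth 3.
One such decomposition:
Bags: B1 = {0, 2, 3, 4}  B2 = {1, 2, 3, 4}
Tree: B1–B2

Each bag holds 4 vertices, so the decomposition has width 3, which upper-bounds the treewidth. Conversely, {0, 2, 3, 4} is a clique of size 4, and the vertices of any clique must share a bag in every tree decomposition; so some bag has ≥ 4 vertices and tw(G) ≥ 3. Hence tw(G) = 3 exactly.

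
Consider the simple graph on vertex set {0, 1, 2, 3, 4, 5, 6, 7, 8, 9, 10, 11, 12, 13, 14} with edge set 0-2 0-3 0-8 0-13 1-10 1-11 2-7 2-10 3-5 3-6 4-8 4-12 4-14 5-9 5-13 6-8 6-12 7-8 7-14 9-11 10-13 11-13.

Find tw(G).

3

A width-3 tree decomposition is:
Bags: B1 = {1, 9, 10, 11}  B2 = {9, 10, 11, 13}  B3 = {5, 9, 10, 13}  B4 = {2, 5, 10, 13}  B5 = {0, 2, 5, 13}  B6 = {0, 2, 3, 5}  B7 = {0, 2, 3, 7}  B8 = {0, 3, 7, 8}  B9 = {3, 6, 7, 8}  B10 = {6, 7, 8, 14}  B11 = {4, 6, 8, 14}  B12 = {4, 6, 12, 14}
Tree: B1–B2, B2–B3, B3–B4, B4–B5, B5–B6, B6–B7, B7–B8, B8–B9, B9–B10, B10–B11, B11–B12
Each bag holds 4 vertices, so the decomposition has width 3, which upper-bounds the treewidth. For the lower bound: the 4 vertex sets {1,9,11}, {10}, {13}, {0,2,3,5} are disjoint, each induces a connected subgraph, and every pair is joined by at least one edge of G. Contracting each set to a single vertex therefore yields K_{4} as a minor, and since treewidth is minor-monotone, tw(G) ≥ tw(K_{4}) = 3. Combining the bounds, tw(G) = 3.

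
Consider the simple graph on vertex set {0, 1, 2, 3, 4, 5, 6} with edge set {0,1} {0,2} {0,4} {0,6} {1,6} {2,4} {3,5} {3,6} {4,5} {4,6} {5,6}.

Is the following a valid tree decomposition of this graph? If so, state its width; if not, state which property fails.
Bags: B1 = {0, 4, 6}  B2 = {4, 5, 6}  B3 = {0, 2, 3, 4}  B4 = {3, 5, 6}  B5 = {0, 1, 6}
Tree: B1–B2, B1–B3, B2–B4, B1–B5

A tree decomposition must satisfy three properties: every vertex lies in some bag; for every edge, both endpoints lie together in some bag; and for every vertex, the bags containing it form a connected subtree. Here bags containing vertex 3 are not connected in the tree, so the decomposition is invalid.

No — bags containing vertex 3 are not connected in the tree.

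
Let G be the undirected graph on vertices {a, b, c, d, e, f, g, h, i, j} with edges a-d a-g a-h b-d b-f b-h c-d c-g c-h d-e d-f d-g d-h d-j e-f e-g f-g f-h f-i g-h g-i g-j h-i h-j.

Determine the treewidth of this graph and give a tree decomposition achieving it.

Every bag has size at most 4, so the width is 4 − 1 = 3 and tw(G) ≤ 3. Conversely, {d, e, f, g} is a clique of size 4, and the vertices of any clique must share a bag in every tree decomposition; so some bag has ≥ 4 vertices and tw(G) ≥ 3. The upper and lower bounds meet at 3, so that is the treewidth.

Treewidth 3.
Bags: B1 = {b, d, f, h}  B2 = {d, f, g, h}  B3 = {a, d, g, h}  B4 = {d, g, h, j}  B5 = {f, g, h, i}  B6 = {d, e, f, g}  B7 = {c, d, g, h}
Tree: B1–B2, B2–B3, B3–B4, B2–B5, B2–B6, B3–B7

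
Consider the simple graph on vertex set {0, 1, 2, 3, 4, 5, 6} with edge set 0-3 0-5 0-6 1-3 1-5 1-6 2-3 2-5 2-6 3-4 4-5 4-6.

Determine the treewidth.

A width-3 tree decomposition is:
Bags: B1 = {2, 3, 5, 6}  B2 = {1, 3, 5, 6}  B3 = {3, 4, 5, 6}  B4 = {0, 3, 5, 6}
Tree: B1–B2, B2–B3, B3–B4
Each bag holds 4 vertices, so the decomposition has width 3, which upper-bounds the treewidth. For the lower bound: the 4 vertex sets {2,5}, {1,6}, {3}, {4} are disjoint, each induces a connected subgraph, and every pair is joined by at least one edge of G. Contracting each set to a single vertex therefore yields K_{4} as a minor, and since treewidth is minor-monotone, tw(G) ≥ tw(K_{4}) = 3. Combining the bounds, tw(G) = 3.

3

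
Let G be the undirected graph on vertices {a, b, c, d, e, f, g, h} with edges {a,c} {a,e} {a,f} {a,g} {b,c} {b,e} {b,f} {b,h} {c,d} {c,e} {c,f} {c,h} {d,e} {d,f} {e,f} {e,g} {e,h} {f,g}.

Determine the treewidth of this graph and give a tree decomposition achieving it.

Every bag has size at most 4, so the width is 4 − 1 = 3 and tw(G) ≤ 3. Conversely, {b, c, e, h} is a clique of size 4, and the vertices of any clique must share a bag in every tree decomposition; so some bag has ≥ 4 vertices and tw(G) ≥ 3. Hence tw(G) = 3 exactly.

Treewidth 3.
Bags: B1 = {a, e, f, g}  B2 = {a, c, e, f}  B3 = {b, c, e, f}  B4 = {b, c, e, h}  B5 = {c, d, e, f}
Tree: B1–B2, B2–B3, B3–B4, B3–B5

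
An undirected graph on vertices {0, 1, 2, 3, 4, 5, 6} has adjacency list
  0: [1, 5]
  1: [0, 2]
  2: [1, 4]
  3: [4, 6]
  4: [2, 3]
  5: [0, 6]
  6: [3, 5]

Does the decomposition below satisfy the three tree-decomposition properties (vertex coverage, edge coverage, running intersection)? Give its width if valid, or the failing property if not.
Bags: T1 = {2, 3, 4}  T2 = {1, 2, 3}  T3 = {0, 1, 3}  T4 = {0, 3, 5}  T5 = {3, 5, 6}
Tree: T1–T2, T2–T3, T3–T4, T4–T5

Yes; width 2.

Every vertex of G appears in some bag (union = {0, 1, 2, 3, 4, 5, 6}); every edge is covered by a bag; and for each vertex v the set of bags containing v is connected in the bag tree. The decomposition is therefore valid. The largest bag has 3 vertices, so the width is 2.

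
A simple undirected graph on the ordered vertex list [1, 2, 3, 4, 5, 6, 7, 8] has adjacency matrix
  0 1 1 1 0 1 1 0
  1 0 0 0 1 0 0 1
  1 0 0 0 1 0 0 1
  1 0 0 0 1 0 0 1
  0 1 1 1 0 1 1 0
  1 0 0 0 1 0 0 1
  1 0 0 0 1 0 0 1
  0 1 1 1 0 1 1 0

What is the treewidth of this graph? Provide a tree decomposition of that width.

Treewidth 3.
One such decomposition:
Bags: B1 = {1, 3, 5, 8}  B2 = {1, 4, 5, 8}  B3 = {1, 5, 7, 8}  B4 = {1, 5, 6, 8}  B5 = {1, 2, 5, 8}
Tree: B1–B2, B2–B3, B3–B4, B4–B5

The largest bag has 4 vertices, giving width 3; this decomposition certifies tw(G) ≤ 3. For the lower bound: the 4 vertex sets {3,5}, {4,8}, {1}, {7} are disjoint, each induces a connected subgraph, and every pair is joined by at least one edge of G. Contracting each set to a single vertex therefore yields K_{4} as a minor, and since treewidth is minor-monotone, tw(G) ≥ tw(K_{4}) = 3. Combining the bounds, tw(G) = 3.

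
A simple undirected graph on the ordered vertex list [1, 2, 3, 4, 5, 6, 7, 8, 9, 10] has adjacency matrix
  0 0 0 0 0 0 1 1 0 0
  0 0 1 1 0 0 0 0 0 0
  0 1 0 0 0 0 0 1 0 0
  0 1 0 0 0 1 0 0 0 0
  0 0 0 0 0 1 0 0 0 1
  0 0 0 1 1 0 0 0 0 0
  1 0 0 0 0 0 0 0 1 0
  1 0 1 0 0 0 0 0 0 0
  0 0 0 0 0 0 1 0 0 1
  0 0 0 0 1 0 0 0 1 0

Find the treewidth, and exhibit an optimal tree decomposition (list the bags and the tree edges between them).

The largest bag has 3 vertices, giving width 2; this decomposition certifies tw(G) ≤ 2. The edges 2–4–6–5–10–9–7–1–8–3–2 form a cycle, so G is not a tree and its treewidth is at least 2. Combining the bounds, tw(G) = 2.

Treewidth 2.
One such decomposition:
Bags: B1 = {2, 4, 6}  B2 = {2, 5, 6}  B3 = {2, 5, 10}  B4 = {2, 9, 10}  B5 = {2, 7, 9}  B6 = {1, 2, 7}  B7 = {1, 2, 8}  B8 = {2, 3, 8}
Tree: B1–B2, B2–B3, B3–B4, B4–B5, B5–B6, B6–B7, B7–B8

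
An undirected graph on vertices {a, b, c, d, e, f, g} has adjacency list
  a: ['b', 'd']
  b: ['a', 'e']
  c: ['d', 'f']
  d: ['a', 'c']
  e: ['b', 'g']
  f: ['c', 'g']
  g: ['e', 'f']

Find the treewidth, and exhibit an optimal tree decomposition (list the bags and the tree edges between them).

Each bag holds 3 vertices, so the decomposition has width 2, which upper-bounds the treewidth. The edges c–f–g–e–b–a–d–c form a cycle, so G is not a tree and its treewidth is at least 2. Hence tw(G) = 2 exactly.

Treewidth 2.
One such decomposition:
Bags: B1 = {c, f, g}  B2 = {c, e, g}  B3 = {b, c, e}  B4 = {a, b, c}  B5 = {a, c, d}
Tree: B1–B2, B2–B3, B3–B4, B4–B5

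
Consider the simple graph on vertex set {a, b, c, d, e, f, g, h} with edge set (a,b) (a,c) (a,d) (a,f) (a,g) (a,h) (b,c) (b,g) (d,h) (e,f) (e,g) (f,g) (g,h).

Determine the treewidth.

2

A width-2 tree decomposition is:
Bags: B1 = {a, g, h}  B2 = {a, f, g}  B3 = {a, d, h}  B4 = {a, b, g}  B5 = {e, f, g}  B6 = {a, b, c}
Tree: B1–B2, B1–B3, B1–B4, B2–B5, B4–B6
Each bag holds 3 vertices, so the decomposition has width 2, which upper-bounds the treewidth. On the other hand G contains the 3-clique {e, f, g}. A clique must lie in a single bag of any decomposition, so no decomposition can have width below 2. The upper and lower bounds meet at 2, so that is the treewidth.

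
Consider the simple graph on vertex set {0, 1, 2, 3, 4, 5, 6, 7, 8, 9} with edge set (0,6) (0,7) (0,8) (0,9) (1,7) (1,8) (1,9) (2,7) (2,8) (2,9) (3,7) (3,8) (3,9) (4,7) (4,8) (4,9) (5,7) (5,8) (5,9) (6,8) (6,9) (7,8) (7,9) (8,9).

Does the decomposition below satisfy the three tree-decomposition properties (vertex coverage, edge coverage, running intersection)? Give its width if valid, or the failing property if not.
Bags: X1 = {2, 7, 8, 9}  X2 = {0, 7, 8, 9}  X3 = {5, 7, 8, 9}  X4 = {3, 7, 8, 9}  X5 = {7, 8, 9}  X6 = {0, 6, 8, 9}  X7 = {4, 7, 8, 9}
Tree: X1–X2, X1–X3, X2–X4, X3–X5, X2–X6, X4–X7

No — vertex 1 appears in no bag.

A tree decomposition must satisfy three properties: every vertex lies in some bag; for every edge, both endpoints lie together in some bag; and for every vertex, the bags containing it form a connected subtree. Here vertex 1 appears in no bag, so the decomposition is invalid.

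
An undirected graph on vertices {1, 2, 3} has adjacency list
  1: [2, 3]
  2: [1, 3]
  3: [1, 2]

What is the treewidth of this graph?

A width-2 tree decomposition is:
Bags: B1 = {1, 2, 3}
Tree: (single bag)
A single bag containing all 3 vertices is trivially a valid decomposition of width 2. For the lower bound, the 3 vertices {1, 2, 3} are pairwise adjacent, and any tree decomposition puts a clique entirely inside one bag — forcing width ≥ 2. Therefore the treewidth is 2.

2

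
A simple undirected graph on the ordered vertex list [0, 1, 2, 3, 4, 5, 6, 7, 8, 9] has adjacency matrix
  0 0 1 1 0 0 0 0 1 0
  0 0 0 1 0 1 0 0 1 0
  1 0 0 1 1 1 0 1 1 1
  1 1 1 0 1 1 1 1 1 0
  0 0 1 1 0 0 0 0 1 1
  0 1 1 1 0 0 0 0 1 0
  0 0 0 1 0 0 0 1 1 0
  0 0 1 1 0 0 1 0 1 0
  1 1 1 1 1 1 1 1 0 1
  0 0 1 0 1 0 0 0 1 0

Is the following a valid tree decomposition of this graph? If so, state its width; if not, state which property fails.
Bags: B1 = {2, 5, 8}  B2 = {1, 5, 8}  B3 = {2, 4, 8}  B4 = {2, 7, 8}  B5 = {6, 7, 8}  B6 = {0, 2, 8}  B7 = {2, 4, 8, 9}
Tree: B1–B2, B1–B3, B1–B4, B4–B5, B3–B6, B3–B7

A tree decomposition must satisfy three properties: every vertex lies in some bag; for every edge, both endpoints lie together in some bag; and for every vertex, the bags containing it form a connected subtree. Here vertex 3 appears in no bag, so the decomposition is invalid.

No — vertex 3 appears in no bag.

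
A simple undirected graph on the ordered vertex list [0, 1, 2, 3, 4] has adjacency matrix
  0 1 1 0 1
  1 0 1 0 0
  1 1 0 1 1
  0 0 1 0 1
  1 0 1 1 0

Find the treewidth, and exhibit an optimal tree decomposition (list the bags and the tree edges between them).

Each bag holds 3 vertices, so the decomposition has width 2, which upper-bounds the treewidth. On the other hand G contains the 3-clique {0, 1, 2}. A clique must lie in a single bag of any decomposition, so no decomposition can have width below 2. Hence tw(G) = 2 exactly.

Treewidth 2.
One optimal decomposition is:
Bags: B1 = {0, 1, 2}  B2 = {0, 2, 4}  B3 = {2, 3, 4}
Tree: B1–B2, B2–B3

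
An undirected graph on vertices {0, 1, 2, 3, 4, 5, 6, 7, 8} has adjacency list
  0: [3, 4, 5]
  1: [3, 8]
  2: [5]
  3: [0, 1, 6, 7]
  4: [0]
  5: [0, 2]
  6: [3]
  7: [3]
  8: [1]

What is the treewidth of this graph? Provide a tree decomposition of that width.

Treewidth 1.
One such decomposition:
Bags: B1 = {3, 6}  B2 = {0, 3}  B3 = {1, 3}  B4 = {0, 5}  B5 = {1, 8}  B6 = {3, 7}  B7 = {0, 4}  B8 = {2, 5}
Tree: B1–B2, B2–B3, B2–B4, B3–B5, B1–B6, B4–B7, B4–B8

Each bag holds 2 vertices, so the decomposition has width 1, which upper-bounds the treewidth. Any graph with an edge has treewidth ≥ 1, and G has the edge 3–6. Therefore the treewidth is 1.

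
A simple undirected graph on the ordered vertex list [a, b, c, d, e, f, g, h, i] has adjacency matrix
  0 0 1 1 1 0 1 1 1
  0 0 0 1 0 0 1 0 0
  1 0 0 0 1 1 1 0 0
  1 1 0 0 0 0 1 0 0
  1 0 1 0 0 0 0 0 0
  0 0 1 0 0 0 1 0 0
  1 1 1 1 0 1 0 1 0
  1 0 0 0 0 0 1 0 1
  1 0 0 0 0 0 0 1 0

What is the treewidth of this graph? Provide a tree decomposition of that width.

Treewidth 2.
One such decomposition:
Bags: B1 = {a, c, g}  B2 = {a, d, g}  B3 = {a, g, h}  B4 = {a, c, e}  B5 = {c, f, g}  B6 = {b, d, g}  B7 = {a, h, i}
Tree: B1–B2, B2–B3, B1–B4, B1–B5, B2–B6, B3–B7

The largest bag has 3 vertices, giving width 2; this decomposition certifies tw(G) ≤ 2. Conversely, {a, d, g} is a clique of size 3, and the vertices of any clique must share a bag in every tree decomposition; so some bag has ≥ 3 vertices and tw(G) ≥ 2. The upper and lower bounds meet at 2, so that is the treewidth.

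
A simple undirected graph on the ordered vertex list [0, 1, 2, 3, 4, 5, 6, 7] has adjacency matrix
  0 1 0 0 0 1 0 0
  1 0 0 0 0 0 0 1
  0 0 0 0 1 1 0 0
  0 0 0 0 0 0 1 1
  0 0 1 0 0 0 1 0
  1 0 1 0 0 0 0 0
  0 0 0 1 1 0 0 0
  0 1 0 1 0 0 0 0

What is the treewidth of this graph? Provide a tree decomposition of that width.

Each bag holds 3 vertices, so the decomposition has width 2, which upper-bounds the treewidth. Since 4–2–5–0–1–7–3–6–4 is a cycle in G, G is not acyclic. Forests are exactly the graphs of treewidth ≤ 1, so tw(G) ≥ 2. Hence tw(G) = 2 exactly.

Treewidth 2.
Bags: B1 = {2, 4, 5}  B2 = {0, 4, 5}  B3 = {0, 1, 4}  B4 = {1, 4, 7}  B5 = {3, 4, 7}  B6 = {3, 4, 6}
Tree: B1–B2, B2–B3, B3–B4, B4–B5, B5–B6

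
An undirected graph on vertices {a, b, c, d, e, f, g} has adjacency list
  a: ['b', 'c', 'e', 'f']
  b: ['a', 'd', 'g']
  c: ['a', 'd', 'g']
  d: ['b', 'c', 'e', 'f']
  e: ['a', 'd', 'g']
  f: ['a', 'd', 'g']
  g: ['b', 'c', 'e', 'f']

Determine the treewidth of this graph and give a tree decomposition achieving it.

Treewidth 3.
One such decomposition:
Bags: B1 = {a, d, f, g}  B2 = {a, c, d, g}  B3 = {a, b, d, g}  B4 = {a, d, e, g}
Tree: B1–B2, B2–B3, B3–B4

Every bag has size at most 4, so the width is 4 − 1 = 3 and tw(G) ≤ 3. For the lower bound: the 4 vertex sets {a,f}, {c,g}, {d}, {b} are disjoint, each induces a connected subgraph, and every pair is joined by at least one edge of G. Contracting each set to a single vertex therefore yields K_{4} as a minor, and since treewidth is minor-monotone, tw(G) ≥ tw(K_{4}) = 3. Hence tw(G) = 3 exactly.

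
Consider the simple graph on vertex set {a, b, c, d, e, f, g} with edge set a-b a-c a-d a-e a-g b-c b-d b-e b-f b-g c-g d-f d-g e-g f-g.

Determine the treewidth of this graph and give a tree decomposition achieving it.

Treewidth 3.
One optimal decomposition is:
Bags: B1 = {a, b, d, g}  B2 = {b, d, f, g}  B3 = {a, b, e, g}  B4 = {a, b, c, g}
Tree: B1–B2, B1–B3, B3–B4

The largest bag has 4 vertices, giving width 3; this decomposition certifies tw(G) ≤ 3. Conversely, {a, b, d, g} is a clique of size 4, and the vertices of any clique must share a bag in every tree decomposition; so some bag has ≥ 4 vertices and tw(G) ≥ 3. Combining the bounds, tw(G) = 3.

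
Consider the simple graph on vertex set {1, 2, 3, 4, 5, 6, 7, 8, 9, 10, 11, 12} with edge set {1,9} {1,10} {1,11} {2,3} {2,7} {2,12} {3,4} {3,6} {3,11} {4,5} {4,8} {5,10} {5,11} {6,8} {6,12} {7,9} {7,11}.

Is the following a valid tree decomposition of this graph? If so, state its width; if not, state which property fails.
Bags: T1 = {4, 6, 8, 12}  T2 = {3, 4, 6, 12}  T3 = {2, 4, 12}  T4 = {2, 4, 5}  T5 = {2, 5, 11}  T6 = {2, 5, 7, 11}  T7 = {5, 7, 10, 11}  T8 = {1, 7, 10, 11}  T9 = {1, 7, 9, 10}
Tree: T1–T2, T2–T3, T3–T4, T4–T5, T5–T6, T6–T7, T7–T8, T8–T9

A tree decomposition must satisfy three properties: every vertex lies in some bag; for every edge, both endpoints lie together in some bag; and for every vertex, the bags containing it form a connected subtree. Here edge (3,2) lies in no bag, so the decomposition is invalid.

No — edge (3,2) lies in no bag.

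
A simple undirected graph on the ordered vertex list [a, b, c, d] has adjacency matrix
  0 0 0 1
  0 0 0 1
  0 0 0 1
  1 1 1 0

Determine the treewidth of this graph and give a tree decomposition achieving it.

Treewidth 1.
One optimal decomposition is:
Bags: B1 = {a, d}  B2 = {b, d}  B3 = {c, d}
Tree: B1–B2, B2–B3

Every bag has size at most 2, so the width is 2 − 1 = 1 and tw(G) ≤ 1. G has an edge, so its treewidth is at least 1. Combining the bounds, tw(G) = 1.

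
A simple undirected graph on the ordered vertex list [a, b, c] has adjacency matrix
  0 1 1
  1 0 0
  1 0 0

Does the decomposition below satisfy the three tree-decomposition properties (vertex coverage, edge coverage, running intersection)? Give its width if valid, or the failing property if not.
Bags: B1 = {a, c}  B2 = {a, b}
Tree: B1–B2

Every vertex of G appears in some bag (union = {a, b, c}); every edge is covered by a bag; and for each vertex v the set of bags containing v is connected in the bag tree. The decomposition is therefore valid. The largest bag has 2 vertices, so the width is 1.

Yes; width 1.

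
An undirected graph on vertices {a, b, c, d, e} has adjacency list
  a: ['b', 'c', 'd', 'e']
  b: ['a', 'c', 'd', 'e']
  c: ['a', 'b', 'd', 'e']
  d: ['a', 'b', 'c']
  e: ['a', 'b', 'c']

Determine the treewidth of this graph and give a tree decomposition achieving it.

Treewidth 3.
Bags: B1 = {a, b, c, d}  B2 = {a, b, c, e}
Tree: B1–B2

Each bag holds 4 vertices, so the decomposition has width 3, which upper-bounds the treewidth. On the other hand G contains the 4-clique {a, b, c, d}. A clique must lie in a single bag of any decomposition, so no decomposition can have width below 3. The upper and lower bounds meet at 3, so that is the treewidth.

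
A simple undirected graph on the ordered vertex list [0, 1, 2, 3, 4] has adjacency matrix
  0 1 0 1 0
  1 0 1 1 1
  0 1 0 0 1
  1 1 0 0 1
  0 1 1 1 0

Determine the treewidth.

2

A width-2 tree decomposition is:
Bags: B1 = {0, 1, 3}  B2 = {1, 3, 4}  B3 = {1, 2, 4}
Tree: B1–B2, B2–B3
The largest bag has 3 vertices, giving width 2; this decomposition certifies tw(G) ≤ 2. For the lower bound, the 3 vertices {1, 2, 4} are pairwise adjacent, and any tree decomposition puts a clique entirely inside one bag — forcing width ≥ 2. The upper and lower bounds meet at 2, so that is the treewidth.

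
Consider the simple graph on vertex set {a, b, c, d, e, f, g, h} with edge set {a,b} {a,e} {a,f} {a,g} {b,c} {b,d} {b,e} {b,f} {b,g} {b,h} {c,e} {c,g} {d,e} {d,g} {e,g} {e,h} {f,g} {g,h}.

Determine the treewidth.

3

A width-3 tree decomposition is:
Bags: B1 = {b, c, e, g}  B2 = {a, b, e, g}  B3 = {b, e, g, h}  B4 = {b, d, e, g}  B5 = {a, b, f, g}
Tree: B1–B2, B1–B3, B1–B4, B2–B5
The largest bag has 4 vertices, giving width 3; this decomposition certifies tw(G) ≤ 3. For the lower bound, the 4 vertices {b, d, e, g} are pairwise adjacent, and any tree decomposition puts a clique entirely inside one bag — forcing width ≥ 3. Combining the bounds, tw(G) = 3.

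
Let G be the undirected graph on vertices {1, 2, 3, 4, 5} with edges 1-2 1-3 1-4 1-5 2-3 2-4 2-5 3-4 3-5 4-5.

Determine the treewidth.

A width-4 tree decomposition is:
Bags: B1 = {1, 2, 3, 4, 5}
Tree: (single bag)
With just one bag of size 5, the width is 5 − 1 = 4, so tw(G) ≤ 4. On the other hand G contains the 5-clique {1, 2, 3, 4, 5}. A clique must lie in a single bag of any decomposition, so no decomposition can have width below 4. Combining the bounds, tw(G) = 4.

4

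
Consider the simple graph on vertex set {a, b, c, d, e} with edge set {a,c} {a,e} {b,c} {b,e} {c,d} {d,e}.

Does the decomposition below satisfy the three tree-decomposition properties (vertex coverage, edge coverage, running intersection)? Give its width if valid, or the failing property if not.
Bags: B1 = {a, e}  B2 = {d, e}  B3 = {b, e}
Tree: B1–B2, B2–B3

A tree decomposition must satisfy three properties: every vertex lies in some bag; for every edge, both endpoints lie together in some bag; and for every vertex, the bags containing it form a connected subtree. Here vertex c appears in no bag, so the decomposition is invalid.

No — vertex c appears in no bag.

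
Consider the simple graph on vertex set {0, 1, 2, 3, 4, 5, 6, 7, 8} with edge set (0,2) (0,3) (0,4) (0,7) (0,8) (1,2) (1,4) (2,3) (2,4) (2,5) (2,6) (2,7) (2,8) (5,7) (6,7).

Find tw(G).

A width-2 tree decomposition is:
Bags: B1 = {2, 5, 7}  B2 = {0, 2, 7}  B3 = {0, 2, 3}  B4 = {0, 2, 4}  B5 = {1, 2, 4}  B6 = {2, 6, 7}  B7 = {0, 2, 8}
Tree: B1–B2, B2–B3, B2–B4, B4–B5, B2–B6, B2–B7
Every bag has size at most 3, so the width is 3 − 1 = 2 and tw(G) ≤ 2. On the other hand G contains the 3-clique {0, 2, 8}. A clique must lie in a single bag of any decomposition, so no decomposition can have width below 2. Combining the bounds, tw(G) = 2.

2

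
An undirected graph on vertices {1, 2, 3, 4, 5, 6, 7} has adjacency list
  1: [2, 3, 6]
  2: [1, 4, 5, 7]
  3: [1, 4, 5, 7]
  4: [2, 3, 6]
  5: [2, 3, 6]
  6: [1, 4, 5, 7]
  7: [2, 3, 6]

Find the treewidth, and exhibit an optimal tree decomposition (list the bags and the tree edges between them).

Treewidth 3.
One such decomposition:
Bags: B1 = {2, 3, 5, 6}  B2 = {2, 3, 4, 6}  B3 = {2, 3, 6, 7}  B4 = {1, 2, 3, 6}
Tree: B1–B2, B2–B3, B3–B4

The largest bag has 4 vertices, giving width 3; this decomposition certifies tw(G) ≤ 3. For the lower bound: the 4 vertex sets {3,5}, {4,6}, {2}, {7} are disjoint, each induces a connected subgraph, and every pair is joined by at least one edge of G. Contracting each set to a single vertex therefore yields K_{4} as a minor, and since treewidth is minor-monotone, tw(G) ≥ tw(K_{4}) = 3. Hence tw(G) = 3 exactly.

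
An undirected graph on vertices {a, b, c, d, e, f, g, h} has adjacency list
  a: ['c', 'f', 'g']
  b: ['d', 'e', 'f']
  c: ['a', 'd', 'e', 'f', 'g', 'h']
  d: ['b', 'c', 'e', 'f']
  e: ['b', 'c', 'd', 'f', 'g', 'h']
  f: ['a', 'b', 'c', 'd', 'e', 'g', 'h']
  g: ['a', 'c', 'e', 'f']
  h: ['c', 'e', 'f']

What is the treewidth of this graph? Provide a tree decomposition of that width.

Treewidth 3.
One such decomposition:
Bags: B1 = {c, e, f, g}  B2 = {c, d, e, f}  B3 = {a, c, f, g}  B4 = {b, d, e, f}  B5 = {c, e, f, h}
Tree: B1–B2, B1–B3, B2–B4, B1–B5

Each bag holds 4 vertices, so the decomposition has width 3, which upper-bounds the treewidth. Conversely, {c, d, e, f} is a clique of size 4, and the vertices of any clique must share a bag in every tree decomposition; so some bag has ≥ 4 vertices and tw(G) ≥ 3. The upper and lower bounds meet at 3, so that is the treewidth.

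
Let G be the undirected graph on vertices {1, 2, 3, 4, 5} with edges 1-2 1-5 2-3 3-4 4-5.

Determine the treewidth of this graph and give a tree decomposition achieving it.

Treewidth 2.
Bags: B1 = {3, 4, 5}  B2 = {2, 3, 5}  B3 = {1, 2, 5}
Tree: B1–B2, B2–B3

Every bag has size at most 3, so the width is 3 − 1 = 2 and tw(G) ≤ 2. The edges 5–4–3–2–1–5 form a cycle, so G is not a tree and its treewidth is at least 2. Therefore the treewidth is 2.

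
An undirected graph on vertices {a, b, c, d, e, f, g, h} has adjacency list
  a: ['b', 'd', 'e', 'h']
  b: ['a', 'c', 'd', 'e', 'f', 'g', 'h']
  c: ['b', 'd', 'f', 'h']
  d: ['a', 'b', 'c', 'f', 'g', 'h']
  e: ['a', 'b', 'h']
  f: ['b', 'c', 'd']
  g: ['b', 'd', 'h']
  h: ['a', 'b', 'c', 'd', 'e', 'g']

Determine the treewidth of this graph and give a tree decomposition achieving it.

Treewidth 3.
One such decomposition:
Bags: B1 = {a, b, d, h}  B2 = {b, c, d, h}  B3 = {a, b, e, h}  B4 = {b, d, g, h}  B5 = {b, c, d, f}
Tree: B1–B2, B1–B3, B2–B4, B2–B5

The largest bag has 4 vertices, giving width 3; this decomposition certifies tw(G) ≤ 3. On the other hand G contains the 4-clique {b, d, g, h}. A clique must lie in a single bag of any decomposition, so no decomposition can have width below 3. Therefore the treewidth is 3.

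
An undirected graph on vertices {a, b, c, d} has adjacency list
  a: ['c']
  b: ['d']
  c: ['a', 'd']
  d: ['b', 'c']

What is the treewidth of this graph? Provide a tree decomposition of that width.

Treewidth 1.
One optimal decomposition is:
Bags: B1 = {a, c}  B2 = {c, d}  B3 = {b, d}
Tree: B1–B2, B2–B3

Every bag has size at most 2, so the width is 2 − 1 = 1 and tw(G) ≤ 1. Since G has at least one edge (e.g. c–a), it is not an edgeless graph, so tw(G) ≥ 1. Hence tw(G) = 1 exactly.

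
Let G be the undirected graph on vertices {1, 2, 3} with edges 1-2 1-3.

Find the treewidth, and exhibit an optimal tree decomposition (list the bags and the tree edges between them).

Treewidth 1.
One such decomposition:
Bags: B1 = {1, 3}  B2 = {1, 2}
Tree: B1–B2

The largest bag has 2 vertices, giving width 1; this decomposition certifies tw(G) ≤ 1. Since G has at least one edge (e.g. 3–1), it is not an edgeless graph, so tw(G) ≥ 1. Combining the bounds, tw(G) = 1.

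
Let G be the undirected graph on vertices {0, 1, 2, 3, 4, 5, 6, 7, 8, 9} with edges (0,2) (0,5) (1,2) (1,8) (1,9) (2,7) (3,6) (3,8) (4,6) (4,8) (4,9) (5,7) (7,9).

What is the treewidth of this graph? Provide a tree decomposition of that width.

Treewidth 2.
Bags: B1 = {3, 4, 6}  B2 = {3, 4, 8}  B3 = {4, 8, 9}  B4 = {1, 8, 9}  B5 = {1, 7, 9}  B6 = {1, 2, 7}  B7 = {2, 5, 7}  B8 = {0, 2, 5}
Tree: B1–B2, B2–B3, B3–B4, B4–B5, B5–B6, B6–B7, B7–B8

Each bag holds 3 vertices, so the decomposition has width 2, which upper-bounds the treewidth. Since 6–3–8–4–6 is a cycle in G, G is not acyclic. Forests are exactly the graphs of treewidth ≤ 1, so tw(G) ≥ 2. Combining the bounds, tw(G) = 2.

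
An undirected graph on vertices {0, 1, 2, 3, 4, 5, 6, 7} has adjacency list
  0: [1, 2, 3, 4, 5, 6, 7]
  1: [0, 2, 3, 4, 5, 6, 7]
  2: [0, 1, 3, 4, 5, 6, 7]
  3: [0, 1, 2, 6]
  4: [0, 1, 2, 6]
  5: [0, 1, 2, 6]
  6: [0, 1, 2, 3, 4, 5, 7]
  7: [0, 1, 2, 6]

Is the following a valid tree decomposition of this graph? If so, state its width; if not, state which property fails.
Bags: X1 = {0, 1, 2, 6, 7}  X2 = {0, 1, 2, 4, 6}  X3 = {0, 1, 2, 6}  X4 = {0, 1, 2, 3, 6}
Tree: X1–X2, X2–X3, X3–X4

A tree decomposition must satisfy three properties: every vertex lies in some bag; for every edge, both endpoints lie together in some bag; and for every vertex, the bags containing it form a connected subtree. Here vertex 5 appears in no bag, so the decomposition is invalid.

No — vertex 5 appears in no bag.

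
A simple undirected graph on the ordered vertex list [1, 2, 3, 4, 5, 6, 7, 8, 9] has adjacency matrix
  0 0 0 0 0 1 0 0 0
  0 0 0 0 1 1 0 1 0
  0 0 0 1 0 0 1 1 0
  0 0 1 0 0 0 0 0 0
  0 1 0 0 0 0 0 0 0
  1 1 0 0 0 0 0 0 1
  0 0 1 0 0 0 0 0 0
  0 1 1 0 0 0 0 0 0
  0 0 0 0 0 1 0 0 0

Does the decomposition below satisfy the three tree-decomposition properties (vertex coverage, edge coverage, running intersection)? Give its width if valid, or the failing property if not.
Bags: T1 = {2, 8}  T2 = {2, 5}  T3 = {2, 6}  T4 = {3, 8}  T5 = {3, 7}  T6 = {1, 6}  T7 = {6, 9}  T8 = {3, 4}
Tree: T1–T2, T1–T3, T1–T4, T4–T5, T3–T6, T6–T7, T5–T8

Yes; width 1.

Vertex coverage: the bags together contain {1, 2, 3, 4, 5, 6, 7, 8, 9}, the full vertex set. Edge coverage: each edge of G has both endpoints in at least one bag. Running intersection: for every vertex, the bags containing it form a connected subtree. All three properties hold, so this is a valid tree decomposition of width max|bag| − 1 = 1, and hence tw(G) ≤ 1.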